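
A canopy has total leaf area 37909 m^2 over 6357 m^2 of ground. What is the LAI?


LAI = 37909 / 6357 = 5.9633 ≈ 5.96

5.96


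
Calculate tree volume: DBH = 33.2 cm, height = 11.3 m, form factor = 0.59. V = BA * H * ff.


(D/200)^2 = (33.2/200)^2 = 0.166^2 = 0.027556
BA = 3.141593 * 0.027556 = 0.0865697 m^2
V = 0.0865697 * 11.3 * 0.59 = 0.577160 ≈ 0.577 m^3

0.577 m^3


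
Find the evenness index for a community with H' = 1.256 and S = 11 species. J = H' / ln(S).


ln(11) = 2.39790
J = H' / ln(S) = 1.256 / 2.39790 = 0.523792 ≈ 0.5238

0.5238


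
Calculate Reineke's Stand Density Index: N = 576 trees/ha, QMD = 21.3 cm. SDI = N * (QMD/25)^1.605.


QMD/25 = 21.3/25 = 0.852
(0.852)^1.605 = exp(1.605 * ln(0.852)) = exp(1.605 * (-0.160169)) = exp(-0.257071) = 0.773313
SDI = 576 * 0.773313 = 445.428 ≈ 445

445


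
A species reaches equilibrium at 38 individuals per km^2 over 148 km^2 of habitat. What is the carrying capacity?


K = 38 * 148 = 5624 individuals

5624 individuals


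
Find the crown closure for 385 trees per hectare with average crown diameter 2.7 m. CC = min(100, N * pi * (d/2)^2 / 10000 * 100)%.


(d/2)^2 = (2.7/2)^2 = 1.35^2 = 1.8225
Crown area = 3.141593 * 1.8225 = 5.72555 m^2
N * area / 10000 * 100 = 385 * 5.72555 / 10000 * 100 = 22.0434
CC = min(100, 22.0434) = 22.0434 ≈ 22.0%

22.0%


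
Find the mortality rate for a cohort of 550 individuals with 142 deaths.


Mortality rate = 142 / 550 = 0.258182 ≈ 0.2582

0.2582


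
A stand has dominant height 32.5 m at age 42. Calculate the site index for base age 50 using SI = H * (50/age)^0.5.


50/42 = 1.19048
(1.19048)^0.5 = 1.09109
SI = 32.5 * 1.09109 = 35.4604 ≈ 35.5 m

35.5 m


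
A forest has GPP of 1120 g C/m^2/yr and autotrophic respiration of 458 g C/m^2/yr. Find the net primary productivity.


NPP = GPP - Ra = 1120 - 458 = 662 g C/m^2/yr

662 g C/m^2/yr


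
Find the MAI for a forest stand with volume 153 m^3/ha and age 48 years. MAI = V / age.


MAI = 153 / 48 = 3.1875 ≈ 3.19 m^3/ha/yr

3.19 m^3/ha/yr


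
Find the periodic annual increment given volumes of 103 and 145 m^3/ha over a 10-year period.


PAI = (V2 - V1) / period = (145 - 103) / 10 = 42 / 10 = 4.20 m^3/ha/yr

4.20 m^3/ha/yr


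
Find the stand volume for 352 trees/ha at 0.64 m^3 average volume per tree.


V_stand = 352 * 0.64 = 225.28 ≈ 225.3 m^3/ha

225.3 m^3/ha


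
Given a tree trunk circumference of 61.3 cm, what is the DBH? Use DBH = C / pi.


DBH = C / pi = 61.3 / 3.141593 = 19.5124 ≈ 19.51 cm

19.51 cm


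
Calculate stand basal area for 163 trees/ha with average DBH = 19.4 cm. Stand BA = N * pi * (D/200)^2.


(D/200)^2 = (19.4/200)^2 = 0.097^2 = 0.009409
Individual BA = 3.141593 * 0.009409 = 0.0295592 m^2
Stand BA = 163 * 0.0295592 = 4.81815 ≈ 4.82 m^2/ha

4.82 m^2/ha


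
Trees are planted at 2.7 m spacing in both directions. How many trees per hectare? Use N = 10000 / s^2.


N = 10000 / 2.7^2 = 10000 / 7.29 = 1371.74 ≈ 1372 trees/ha

1372 trees/ha


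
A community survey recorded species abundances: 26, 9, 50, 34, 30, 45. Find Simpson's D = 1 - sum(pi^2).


Total N = 26 + 9 + 50 + 34 + 30 + 45 = 194
Per-species terms:
  p = 26/194 = 0.134021; p^2 = 0.134021^2 = 0.017962
  p = 9/194 = 0.046392; p^2 = 0.046392^2 = 0.002152
  p = 50/194 = 0.257732; p^2 = 0.257732^2 = 0.066426
  p = 34/194 = 0.175258; p^2 = 0.175258^2 = 0.030715
  p = 30/194 = 0.154639; p^2 = 0.154639^2 = 0.023913
  p = 45/194 = 0.231959; p^2 = 0.231959^2 = 0.053805
sum(p^2) = 0.017962 + 0.002152 + 0.066426 + 0.030715 + 0.023913 + 0.053805 = 0.194973
D = 1 - 0.194973 = 0.805027 ≈ 0.8050

0.8050


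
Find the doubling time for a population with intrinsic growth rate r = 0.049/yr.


td = ln(2) / 0.049 = 0.693147 / 0.049 = 14.1459 ≈ 14.1 years

14.1 years


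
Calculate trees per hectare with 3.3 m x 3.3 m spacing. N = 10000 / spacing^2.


N = 10000 / 3.3^2 = 10000 / 10.89 = 918.274 ≈ 918 trees/ha

918 trees/ha


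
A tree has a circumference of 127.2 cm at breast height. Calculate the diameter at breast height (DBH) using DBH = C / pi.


DBH = C / pi = 127.2 / 3.141593 = 40.4890 ≈ 40.49 cm

40.49 cm


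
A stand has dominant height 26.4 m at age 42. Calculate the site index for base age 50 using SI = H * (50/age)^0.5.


50/42 = 1.19048
(1.19048)^0.5 = 1.09109
SI = 26.4 * 1.09109 = 28.8048 ≈ 28.8 m

28.8 m


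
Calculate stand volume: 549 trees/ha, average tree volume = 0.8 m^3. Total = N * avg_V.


V_stand = 549 * 0.8 = 439.2 m^3/ha

439.2 m^3/ha


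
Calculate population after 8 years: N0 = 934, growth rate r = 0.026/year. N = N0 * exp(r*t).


r*t = 0.026 * 8 = 0.208
exp(0.208) = 1.23121
N = 934 * 1.23121 = 1149.95 ≈ 1150

1150


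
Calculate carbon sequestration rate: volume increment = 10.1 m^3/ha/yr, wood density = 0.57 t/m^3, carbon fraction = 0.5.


C = 10.1 * 0.57 * 0.5 = 2.8785 ≈ 2.88 t C/ha/yr

2.88 t C/ha/yr


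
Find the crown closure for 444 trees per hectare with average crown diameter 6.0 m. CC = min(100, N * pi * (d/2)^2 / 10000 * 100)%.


(d/2)^2 = (6.0/2)^2 = 3^2 = 9
Crown area = 3.141593 * 9 = 28.2743 m^2
N * area / 10000 * 100 = 444 * 28.2743 / 10000 * 100 = 125.538
CC = min(100, 125.538) = 100%

100%


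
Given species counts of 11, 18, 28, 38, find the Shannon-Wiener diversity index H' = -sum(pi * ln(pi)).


Total N = 11 + 18 + 28 + 38 = 95
Per-species terms:
  p = 11/95 = 0.115789; ln(p) = -2.155986; p*ln(p) = 0.115789 * (-2.155986) = -0.249639
  p = 18/95 = 0.189474; ln(p) = -1.663503; p*ln(p) = 0.189474 * (-1.663503) = -0.315191
  p = 28/95 = 0.294737; ln(p) = -1.221672; p*ln(p) = 0.294737 * (-1.221672) = -0.360072
  p = 38/95 = 0.400000; ln(p) = -0.916291; p*ln(p) = 0.400000 * (-0.916291) = -0.366516
sum(p*ln(p)) = (-0.249639) + (-0.315191) + (-0.360072) + (-0.366516) = -1.291418
H' = -(-1.291418) = 1.291418 ≈ 1.2914

1.2914


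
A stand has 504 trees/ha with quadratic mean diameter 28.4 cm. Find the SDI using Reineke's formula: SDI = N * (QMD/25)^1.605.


QMD/25 = 28.4/25 = 1.136
(1.136)^1.605 = exp(1.605 * ln(1.136)) = exp(1.605 * 0.127513) = exp(0.204658) = 1.22711
SDI = 504 * 1.22711 = 618.463 ≈ 618

618


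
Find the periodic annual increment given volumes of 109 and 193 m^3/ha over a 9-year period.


PAI = (V2 - V1) / period = (193 - 109) / 9 = 84 / 9 = 9.3333 ≈ 9.33 m^3/ha/yr

9.33 m^3/ha/yr


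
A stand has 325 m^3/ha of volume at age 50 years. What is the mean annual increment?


MAI = 325 / 50 = 6.50 m^3/ha/yr

6.50 m^3/ha/yr


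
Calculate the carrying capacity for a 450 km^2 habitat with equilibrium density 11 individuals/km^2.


K = 11 * 450 = 4950 individuals

4950 individuals


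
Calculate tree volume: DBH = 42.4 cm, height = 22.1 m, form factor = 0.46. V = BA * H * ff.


(D/200)^2 = (42.4/200)^2 = 0.212^2 = 0.044944
BA = 3.141593 * 0.044944 = 0.141196 m^2
V = 0.141196 * 22.1 * 0.46 = 1.43540 ≈ 1.435 m^3

1.435 m^3


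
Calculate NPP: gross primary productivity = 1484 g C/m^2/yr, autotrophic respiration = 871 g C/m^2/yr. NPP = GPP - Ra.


NPP = GPP - Ra = 1484 - 871 = 613 g C/m^2/yr

613 g C/m^2/yr


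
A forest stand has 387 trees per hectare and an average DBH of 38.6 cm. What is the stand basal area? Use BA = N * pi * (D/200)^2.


(D/200)^2 = (38.6/200)^2 = 0.193^2 = 0.037249
Individual BA = 3.141593 * 0.037249 = 0.117021 m^2
Stand BA = 387 * 0.117021 = 45.2871 ≈ 45.29 m^2/ha

45.29 m^2/ha


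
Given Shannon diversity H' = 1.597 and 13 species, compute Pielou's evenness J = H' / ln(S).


ln(13) = 2.56495
J = H' / ln(S) = 1.597 / 2.56495 = 0.622624 ≈ 0.6226

0.6226


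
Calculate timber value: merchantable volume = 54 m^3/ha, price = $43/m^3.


Value = 54 * 43 = $2322/ha

$2322/ha


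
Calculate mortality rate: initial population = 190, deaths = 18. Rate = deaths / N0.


Mortality rate = 18 / 190 = 0.094737 ≈ 0.0947

0.0947


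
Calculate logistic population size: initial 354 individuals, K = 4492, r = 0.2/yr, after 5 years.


(K - N0)/N0 = (4492 - 354)/354 = 4138/354 = 11.6893
r*t = 0.2 * 5 = 1; exp(-1) = 0.367879
11.6893 * 0.367879 = 4.30025
1 + 4.30025 = 5.30025
N = 4492 / 5.30025 = 847.507 ≈ 848

848


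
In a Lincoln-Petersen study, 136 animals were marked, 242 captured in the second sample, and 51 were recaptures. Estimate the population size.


N = M * C / R = 136 * 242 / 51 = 32912 / 51 = 645.33 ≈ 645

645 individuals


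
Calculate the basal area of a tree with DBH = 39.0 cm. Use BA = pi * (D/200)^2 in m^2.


D/200 = 39.0/200 = 0.195 m
(D/200)^2 = 0.195^2 = 0.038025
BA = 3.141593 * 0.038025 = 0.119459 ≈ 0.1195 m^2

0.1195 m^2


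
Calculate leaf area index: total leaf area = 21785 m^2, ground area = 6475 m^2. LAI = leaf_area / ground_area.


LAI = 21785 / 6475 = 3.3645 ≈ 3.36

3.36


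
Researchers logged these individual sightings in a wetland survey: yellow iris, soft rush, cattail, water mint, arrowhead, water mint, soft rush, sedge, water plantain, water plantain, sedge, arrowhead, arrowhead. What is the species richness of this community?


Total individuals logged = 13
Distinct species (count of individuals): yellow iris (1), soft rush (2), cattail (1), water mint (2), arrowhead (3), sedge (2), water plantain (2)
Species richness = number of distinct species = 7

7


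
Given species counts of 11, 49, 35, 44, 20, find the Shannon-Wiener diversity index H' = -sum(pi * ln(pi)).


Total N = 11 + 49 + 35 + 44 + 20 = 159
Per-species terms:
  p = 11/159 = 0.069182; ln(p) = -2.671015; p*ln(p) = 0.069182 * (-2.671015) = -0.184786
  p = 49/159 = 0.308176; ln(p) = -1.177084; p*ln(p) = 0.308176 * (-1.177084) = -0.362749
  p = 35/159 = 0.220126; ln(p) = -1.513555; p*ln(p) = 0.220126 * (-1.513555) = -0.333173
  p = 44/159 = 0.276730; ln(p) = -1.284713; p*ln(p) = 0.276730 * (-1.284713) = -0.355519
  p = 20/159 = 0.125786; ln(p) = -2.073173; p*ln(p) = 0.125786 * (-2.073173) = -0.260776
sum(p*ln(p)) = (-0.184786) + (-0.362749) + (-0.333173) + (-0.355519) + (-0.260776) = -1.497003
H' = -(-1.497003) = 1.497003 ≈ 1.4970

1.4970


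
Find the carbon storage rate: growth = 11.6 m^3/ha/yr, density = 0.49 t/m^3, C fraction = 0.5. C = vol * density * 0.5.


C = 11.6 * 0.49 * 0.5 = 2.842 ≈ 2.84 t C/ha/yr

2.84 t C/ha/yr


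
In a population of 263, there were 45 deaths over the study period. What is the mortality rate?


Mortality rate = 45 / 263 = 0.171103 ≈ 0.1711

0.1711


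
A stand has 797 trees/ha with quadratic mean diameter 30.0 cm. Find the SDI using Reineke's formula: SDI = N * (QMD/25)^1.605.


QMD/25 = 30.0/25 = 1.2
(1.2)^1.605 = exp(1.605 * ln(1.2)) = exp(1.605 * 0.182322) = exp(0.292627) = 1.33994
SDI = 797 * 1.33994 = 1067.93 ≈ 1068

1068


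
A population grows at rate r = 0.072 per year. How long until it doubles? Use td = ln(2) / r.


td = ln(2) / 0.072 = 0.693147 / 0.072 = 9.62704 ≈ 9.6 years

9.6 years


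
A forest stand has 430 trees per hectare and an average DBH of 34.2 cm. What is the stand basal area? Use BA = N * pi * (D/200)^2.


(D/200)^2 = (34.2/200)^2 = 0.171^2 = 0.029241
Individual BA = 3.141593 * 0.029241 = 0.0918633 m^2
Stand BA = 430 * 0.0918633 = 39.5012 ≈ 39.50 m^2/ha

39.50 m^2/ha


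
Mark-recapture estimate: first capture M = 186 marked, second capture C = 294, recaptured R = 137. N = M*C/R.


N = M * C / R = 186 * 294 / 137 = 54684 / 137 = 399.15 ≈ 399

399 individuals


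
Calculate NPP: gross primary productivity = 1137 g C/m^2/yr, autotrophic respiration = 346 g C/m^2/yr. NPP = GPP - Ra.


NPP = GPP - Ra = 1137 - 346 = 791 g C/m^2/yr

791 g C/m^2/yr


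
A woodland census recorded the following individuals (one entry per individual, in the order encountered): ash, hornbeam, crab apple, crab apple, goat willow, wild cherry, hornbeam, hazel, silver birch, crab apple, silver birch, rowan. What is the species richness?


Total individuals logged = 12
Distinct species (count of individuals): ash (1), hornbeam (2), crab apple (3), goat willow (1), wild cherry (1), hazel (1), silver birch (2), rowan (1)
Species richness = number of distinct species = 8

8


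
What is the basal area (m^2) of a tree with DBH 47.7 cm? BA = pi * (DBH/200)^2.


D/200 = 47.7/200 = 0.2385 m
(D/200)^2 = 0.2385^2 = 0.05688225
BA = 3.141593 * 0.05688225 = 0.178701 ≈ 0.1787 m^2

0.1787 m^2


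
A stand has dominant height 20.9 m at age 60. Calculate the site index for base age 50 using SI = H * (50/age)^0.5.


50/60 = 0.833333
(0.833333)^0.5 = 0.912871
SI = 20.9 * 0.912871 = 19.0790 ≈ 19.1 m

19.1 m


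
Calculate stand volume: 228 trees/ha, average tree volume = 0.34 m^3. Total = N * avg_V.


V_stand = 228 * 0.34 = 77.52 ≈ 77.5 m^3/ha

77.5 m^3/ha


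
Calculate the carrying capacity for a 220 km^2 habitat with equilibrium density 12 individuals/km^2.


K = 12 * 220 = 2640 individuals

2640 individuals


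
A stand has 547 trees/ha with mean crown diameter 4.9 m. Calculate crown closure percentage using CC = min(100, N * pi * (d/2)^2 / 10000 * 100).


(d/2)^2 = (4.9/2)^2 = 2.45^2 = 6.0025
Crown area = 3.141593 * 6.0025 = 18.8574 m^2
N * area / 10000 * 100 = 547 * 18.8574 / 10000 * 100 = 103.150
CC = min(100, 103.150) = 100%

100%


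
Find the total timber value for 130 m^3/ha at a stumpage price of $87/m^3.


Value = 130 * 87 = $11310/ha

$11310/ha


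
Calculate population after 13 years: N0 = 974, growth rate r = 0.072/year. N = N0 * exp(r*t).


r*t = 0.072 * 13 = 0.936
exp(0.936) = 2.54976
N = 974 * 2.54976 = 2483.47 ≈ 2483

2483


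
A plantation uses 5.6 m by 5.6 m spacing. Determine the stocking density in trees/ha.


N = 10000 / 5.6^2 = 10000 / 31.36 = 318.878 ≈ 319 trees/ha

319 trees/ha


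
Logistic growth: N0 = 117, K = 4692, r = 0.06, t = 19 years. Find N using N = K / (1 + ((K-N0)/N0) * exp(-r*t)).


(K - N0)/N0 = (4692 - 117)/117 = 4575/117 = 39.1026
r*t = 0.06 * 19 = 1.14; exp(-1.14) = 0.319819
39.1026 * 0.319819 = 12.5058
1 + 12.5058 = 13.5058
N = 4692 / 13.5058 = 347.406 ≈ 347

347


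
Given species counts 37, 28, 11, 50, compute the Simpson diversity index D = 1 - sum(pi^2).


Total N = 37 + 28 + 11 + 50 = 126
Per-species terms:
  p = 37/126 = 0.293651; p^2 = 0.293651^2 = 0.086231
  p = 28/126 = 0.222222; p^2 = 0.222222^2 = 0.049383
  p = 11/126 = 0.087302; p^2 = 0.087302^2 = 0.007622
  p = 50/126 = 0.396825; p^2 = 0.396825^2 = 0.157470
sum(p^2) = 0.086231 + 0.049383 + 0.007622 + 0.157470 = 0.300706
D = 1 - 0.300706 = 0.699294 ≈ 0.6993

0.6993


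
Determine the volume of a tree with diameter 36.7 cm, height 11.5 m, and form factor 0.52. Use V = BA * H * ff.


(D/200)^2 = (36.7/200)^2 = 0.1835^2 = 0.03367225
BA = 3.141593 * 0.03367225 = 0.105785 m^2
V = 0.105785 * 11.5 * 0.52 = 0.632594 ≈ 0.633 m^3

0.633 m^3


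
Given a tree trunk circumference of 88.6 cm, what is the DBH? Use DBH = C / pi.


DBH = C / pi = 88.6 / 3.141593 = 28.2023 ≈ 28.20 cm

28.20 cm


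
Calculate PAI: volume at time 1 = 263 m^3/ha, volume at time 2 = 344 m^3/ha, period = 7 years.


PAI = (V2 - V1) / period = (344 - 263) / 7 = 81 / 7 = 11.5714 ≈ 11.57 m^3/ha/yr

11.57 m^3/ha/yr


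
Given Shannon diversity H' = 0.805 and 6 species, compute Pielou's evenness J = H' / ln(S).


ln(6) = 1.79176
J = H' / ln(S) = 0.805 / 1.79176 = 0.449279 ≈ 0.4493

0.4493


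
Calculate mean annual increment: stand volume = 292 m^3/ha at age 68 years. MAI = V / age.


MAI = 292 / 68 = 4.2941 ≈ 4.29 m^3/ha/yr

4.29 m^3/ha/yr


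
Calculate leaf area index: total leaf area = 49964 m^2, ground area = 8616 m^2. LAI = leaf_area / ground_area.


LAI = 49964 / 8616 = 5.7990 ≈ 5.80

5.80


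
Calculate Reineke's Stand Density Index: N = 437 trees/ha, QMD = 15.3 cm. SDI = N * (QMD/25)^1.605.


QMD/25 = 15.3/25 = 0.612
(0.612)^1.605 = exp(1.605 * ln(0.612)) = exp(1.605 * (-0.491023)) = exp(-0.788092) = 0.454712
SDI = 437 * 0.454712 = 198.709 ≈ 199

199


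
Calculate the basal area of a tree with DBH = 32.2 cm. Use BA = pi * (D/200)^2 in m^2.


D/200 = 32.2/200 = 0.161 m
(D/200)^2 = 0.161^2 = 0.025921
BA = 3.141593 * 0.025921 = 0.0814332 ≈ 0.0814 m^2

0.0814 m^2


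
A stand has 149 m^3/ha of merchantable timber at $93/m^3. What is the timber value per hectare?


Value = 149 * 93 = $13857/ha

$13857/ha


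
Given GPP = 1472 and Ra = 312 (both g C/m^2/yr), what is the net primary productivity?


NPP = GPP - Ra = 1472 - 312 = 1160 g C/m^2/yr

1160 g C/m^2/yr


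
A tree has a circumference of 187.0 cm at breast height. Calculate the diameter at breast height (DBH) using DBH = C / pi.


DBH = C / pi = 187.0 / 3.141593 = 59.5239 ≈ 59.52 cm

59.52 cm


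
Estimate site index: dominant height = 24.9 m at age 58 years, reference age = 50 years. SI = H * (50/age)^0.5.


50/58 = 0.862069
(0.862069)^0.5 = 0.928477
SI = 24.9 * 0.928477 = 23.1191 ≈ 23.1 m

23.1 m


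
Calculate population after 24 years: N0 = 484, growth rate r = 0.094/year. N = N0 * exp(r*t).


r*t = 0.094 * 24 = 2.256
exp(2.256) = 9.54483
N = 484 * 9.54483 = 4619.70 ≈ 4620

4620


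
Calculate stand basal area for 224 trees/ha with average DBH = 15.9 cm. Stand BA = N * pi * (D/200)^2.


(D/200)^2 = (15.9/200)^2 = 0.0795^2 = 0.00632025
Individual BA = 3.141593 * 0.00632025 = 0.0198557 m^2
Stand BA = 224 * 0.0198557 = 4.44768 ≈ 4.45 m^2/ha

4.45 m^2/ha


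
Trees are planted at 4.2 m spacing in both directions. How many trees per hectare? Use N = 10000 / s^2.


N = 10000 / 4.2^2 = 10000 / 17.64 = 566.893 ≈ 567 trees/ha

567 trees/ha


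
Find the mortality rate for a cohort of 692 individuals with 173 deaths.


Mortality rate = 173 / 692 = 0.2500

0.2500


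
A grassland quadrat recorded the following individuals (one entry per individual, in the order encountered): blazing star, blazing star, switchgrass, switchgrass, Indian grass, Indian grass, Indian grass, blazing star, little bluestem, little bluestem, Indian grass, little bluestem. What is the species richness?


Total individuals logged = 12
Distinct species (count of individuals): blazing star (3), switchgrass (2), Indian grass (4), little bluestem (3)
Species richness = number of distinct species = 4

4


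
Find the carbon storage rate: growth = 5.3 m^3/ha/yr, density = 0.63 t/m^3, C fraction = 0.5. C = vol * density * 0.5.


C = 5.3 * 0.63 * 0.5 = 1.6695 ≈ 1.67 t C/ha/yr

1.67 t C/ha/yr


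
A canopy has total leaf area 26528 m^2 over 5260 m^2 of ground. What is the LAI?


LAI = 26528 / 5260 = 5.0433 ≈ 5.04

5.04


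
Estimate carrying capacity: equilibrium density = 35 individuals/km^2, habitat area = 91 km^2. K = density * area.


K = 35 * 91 = 3185 individuals

3185 individuals


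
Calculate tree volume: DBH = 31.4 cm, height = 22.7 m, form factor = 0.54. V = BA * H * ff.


(D/200)^2 = (31.4/200)^2 = 0.157^2 = 0.024649
BA = 3.141593 * 0.024649 = 0.0774371 m^2
V = 0.0774371 * 22.7 * 0.54 = 0.949224 ≈ 0.949 m^3

0.949 m^3


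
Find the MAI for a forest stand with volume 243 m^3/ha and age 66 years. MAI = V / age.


MAI = 243 / 66 = 3.6818 ≈ 3.68 m^3/ha/yr

3.68 m^3/ha/yr


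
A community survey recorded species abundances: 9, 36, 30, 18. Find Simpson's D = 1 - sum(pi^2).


Total N = 9 + 36 + 30 + 18 = 93
Per-species terms:
  p = 9/93 = 0.096774; p^2 = 0.096774^2 = 0.009365
  p = 36/93 = 0.387097; p^2 = 0.387097^2 = 0.149844
  p = 30/93 = 0.322581; p^2 = 0.322581^2 = 0.104059
  p = 18/93 = 0.193548; p^2 = 0.193548^2 = 0.037461
sum(p^2) = 0.009365 + 0.149844 + 0.104059 + 0.037461 = 0.300729
D = 1 - 0.300729 = 0.699271 ≈ 0.6993

0.6993


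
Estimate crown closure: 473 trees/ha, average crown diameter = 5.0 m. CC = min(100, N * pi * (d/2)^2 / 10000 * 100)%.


(d/2)^2 = (5.0/2)^2 = 2.5^2 = 6.25
Crown area = 3.141593 * 6.25 = 19.6350 m^2
N * area / 10000 * 100 = 473 * 19.6350 / 10000 * 100 = 92.8736
CC = min(100, 92.8736) = 92.8736 ≈ 92.9%

92.9%


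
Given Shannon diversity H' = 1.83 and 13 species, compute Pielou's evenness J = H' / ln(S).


ln(13) = 2.56495
J = H' / ln(S) = 1.83 / 2.56495 = 0.713464 ≈ 0.7135

0.7135


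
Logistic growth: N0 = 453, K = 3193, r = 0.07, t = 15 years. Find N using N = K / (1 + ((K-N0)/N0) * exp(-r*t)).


(K - N0)/N0 = (3193 - 453)/453 = 2740/453 = 6.04857
r*t = 0.07 * 15 = 1.05; exp(-1.05) = 0.349938
6.04857 * 0.349938 = 2.11662
1 + 2.11662 = 3.11662
N = 3193 / 3.11662 = 1024.51 ≈ 1025

1025


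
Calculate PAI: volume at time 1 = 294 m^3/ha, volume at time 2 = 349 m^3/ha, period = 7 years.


PAI = (V2 - V1) / period = (349 - 294) / 7 = 55 / 7 = 7.8571 ≈ 7.86 m^3/ha/yr

7.86 m^3/ha/yr


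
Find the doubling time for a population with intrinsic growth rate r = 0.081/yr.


td = ln(2) / 0.081 = 0.693147 / 0.081 = 8.55737 ≈ 8.6 years

8.6 years


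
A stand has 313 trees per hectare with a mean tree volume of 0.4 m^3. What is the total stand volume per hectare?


V_stand = 313 * 0.4 = 125.2 m^3/ha

125.2 m^3/ha


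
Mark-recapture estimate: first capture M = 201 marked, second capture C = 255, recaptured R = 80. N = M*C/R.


N = M * C / R = 201 * 255 / 80 = 51255 / 80 = 640.69 ≈ 641

641 individuals


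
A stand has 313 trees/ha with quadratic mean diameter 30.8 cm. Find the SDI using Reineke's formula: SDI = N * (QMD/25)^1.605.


QMD/25 = 30.8/25 = 1.232
(1.232)^1.605 = exp(1.605 * ln(1.232)) = exp(1.605 * 0.208639) = exp(0.334866) = 1.39775
SDI = 313 * 1.39775 = 437.496 ≈ 437

437


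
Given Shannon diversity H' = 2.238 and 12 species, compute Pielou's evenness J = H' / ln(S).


ln(12) = 2.48491
J = H' / ln(S) = 2.238 / 2.48491 = 0.900636 ≈ 0.9006

0.9006


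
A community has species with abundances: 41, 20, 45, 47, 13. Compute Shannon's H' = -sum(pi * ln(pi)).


Total N = 41 + 20 + 45 + 47 + 13 = 166
Per-species terms:
  p = 41/166 = 0.246988; ln(p) = -1.398416; p*ln(p) = 0.246988 * (-1.398416) = -0.345392
  p = 20/166 = 0.120482; ln(p) = -2.116255; p*ln(p) = 0.120482 * (-2.116255) = -0.254971
  p = 45/166 = 0.271084; ln(p) = -1.305327; p*ln(p) = 0.271084 * (-1.305327) = -0.353853
  p = 47/166 = 0.283133; ln(p) = -1.261839; p*ln(p) = 0.283133 * (-1.261839) = -0.357268
  p = 13/166 = 0.078313; ln(p) = -2.547042; p*ln(p) = 0.078313 * (-2.547042) = -0.199467
sum(p*ln(p)) = (-0.345392) + (-0.254971) + (-0.353853) + (-0.357268) + (-0.199467) = -1.510951
H' = -(-1.510951) = 1.510951 ≈ 1.5110

1.5110


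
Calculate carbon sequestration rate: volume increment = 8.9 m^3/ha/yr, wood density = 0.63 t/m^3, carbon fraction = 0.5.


C = 8.9 * 0.63 * 0.5 = 2.8035 ≈ 2.80 t C/ha/yr

2.80 t C/ha/yr


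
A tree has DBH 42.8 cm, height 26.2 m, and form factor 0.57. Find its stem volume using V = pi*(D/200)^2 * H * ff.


(D/200)^2 = (42.8/200)^2 = 0.214^2 = 0.045796
BA = 3.141593 * 0.045796 = 0.143872 m^2
V = 0.143872 * 26.2 * 0.57 = 2.14858 ≈ 2.149 m^3

2.149 m^3


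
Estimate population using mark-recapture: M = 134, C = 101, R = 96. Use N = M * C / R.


N = M * C / R = 134 * 101 / 96 = 13534 / 96 = 140.98 ≈ 141

141 individuals


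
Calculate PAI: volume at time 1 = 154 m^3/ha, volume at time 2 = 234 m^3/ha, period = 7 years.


PAI = (V2 - V1) / period = (234 - 154) / 7 = 80 / 7 = 11.4286 ≈ 11.43 m^3/ha/yr

11.43 m^3/ha/yr


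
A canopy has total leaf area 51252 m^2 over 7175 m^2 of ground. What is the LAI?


LAI = 51252 / 7175 = 7.1431 ≈ 7.14

7.14


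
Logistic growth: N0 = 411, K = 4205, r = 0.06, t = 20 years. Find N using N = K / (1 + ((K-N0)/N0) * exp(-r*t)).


(K - N0)/N0 = (4205 - 411)/411 = 3794/411 = 9.23114
r*t = 0.06 * 20 = 1.2; exp(-1.2) = 0.301194
9.23114 * 0.301194 = 2.78036
1 + 2.78036 = 3.78036
N = 4205 / 3.78036 = 1112.33 ≈ 1112

1112


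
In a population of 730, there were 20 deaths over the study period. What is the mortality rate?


Mortality rate = 20 / 730 = 0.027397 ≈ 0.0274

0.0274


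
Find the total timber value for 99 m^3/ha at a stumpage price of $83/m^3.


Value = 99 * 83 = $8217/ha

$8217/ha


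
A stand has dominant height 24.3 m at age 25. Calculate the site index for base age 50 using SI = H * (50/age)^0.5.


50/25 = 2.00000
(2.00000)^0.5 = 1.41421
SI = 24.3 * 1.41421 = 34.3653 ≈ 34.4 m

34.4 m


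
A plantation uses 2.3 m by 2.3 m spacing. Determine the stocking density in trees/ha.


N = 10000 / 2.3^2 = 10000 / 5.29 = 1890.36 ≈ 1890 trees/ha

1890 trees/ha


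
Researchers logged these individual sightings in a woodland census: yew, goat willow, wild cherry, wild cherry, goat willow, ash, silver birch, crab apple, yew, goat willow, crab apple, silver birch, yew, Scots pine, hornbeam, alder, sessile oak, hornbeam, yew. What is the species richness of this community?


Total individuals logged = 19
Distinct species (count of individuals): yew (4), goat willow (3), wild cherry (2), ash (1), silver birch (2), crab apple (2), Scots pine (1), hornbeam (2), alder (1), sessile oak (1)
Species richness = number of distinct species = 10

10


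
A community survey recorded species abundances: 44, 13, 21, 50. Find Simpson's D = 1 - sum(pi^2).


Total N = 44 + 13 + 21 + 50 = 128
Per-species terms:
  p = 44/128 = 0.343750; p^2 = 0.343750^2 = 0.118164
  p = 13/128 = 0.101563; p^2 = 0.101563^2 = 0.010315
  p = 21/128 = 0.164063; p^2 = 0.164063^2 = 0.026917
  p = 50/128 = 0.390625; p^2 = 0.390625^2 = 0.152588
sum(p^2) = 0.118164 + 0.010315 + 0.026917 + 0.152588 = 0.307984
D = 1 - 0.307984 = 0.692016 ≈ 0.6920

0.6920


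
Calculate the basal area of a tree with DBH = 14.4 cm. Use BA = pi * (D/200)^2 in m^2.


D/200 = 14.4/200 = 0.072 m
(D/200)^2 = 0.072^2 = 0.005184
BA = 3.141593 * 0.005184 = 0.0162860 ≈ 0.0163 m^2

0.0163 m^2


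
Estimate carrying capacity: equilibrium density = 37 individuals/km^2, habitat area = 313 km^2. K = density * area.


K = 37 * 313 = 11581 individuals

11581 individuals


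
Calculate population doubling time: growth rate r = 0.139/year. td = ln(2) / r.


td = ln(2) / 0.139 = 0.693147 / 0.139 = 4.98667 ≈ 5.0 years

5.0 years


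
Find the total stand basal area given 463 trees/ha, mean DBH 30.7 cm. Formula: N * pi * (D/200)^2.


(D/200)^2 = (30.7/200)^2 = 0.1535^2 = 0.02356225
Individual BA = 3.141593 * 0.02356225 = 0.0740230 m^2
Stand BA = 463 * 0.0740230 = 34.2726 ≈ 34.27 m^2/ha

34.27 m^2/ha


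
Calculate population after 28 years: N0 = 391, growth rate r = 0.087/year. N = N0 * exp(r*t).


r*t = 0.087 * 28 = 2.436
exp(2.436) = 11.4272
N = 391 * 11.4272 = 4468.04 ≈ 4468

4468


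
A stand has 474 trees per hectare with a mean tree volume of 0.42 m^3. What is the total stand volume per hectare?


V_stand = 474 * 0.42 = 199.08 ≈ 199.1 m^3/ha

199.1 m^3/ha


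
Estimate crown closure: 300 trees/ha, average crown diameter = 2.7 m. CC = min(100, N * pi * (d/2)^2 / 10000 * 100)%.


(d/2)^2 = (2.7/2)^2 = 1.35^2 = 1.8225
Crown area = 3.141593 * 1.8225 = 5.72555 m^2
N * area / 10000 * 100 = 300 * 5.72555 / 10000 * 100 = 17.1767
CC = min(100, 17.1767) = 17.1767 ≈ 17.2%

17.2%


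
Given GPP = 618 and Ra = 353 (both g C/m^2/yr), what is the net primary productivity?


NPP = GPP - Ra = 618 - 353 = 265 g C/m^2/yr

265 g C/m^2/yr


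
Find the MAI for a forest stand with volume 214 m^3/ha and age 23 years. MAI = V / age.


MAI = 214 / 23 = 9.3043 ≈ 9.30 m^3/ha/yr

9.30 m^3/ha/yr


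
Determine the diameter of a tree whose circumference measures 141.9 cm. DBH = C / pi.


DBH = C / pi = 141.9 / 3.141593 = 45.1682 ≈ 45.17 cm

45.17 cm


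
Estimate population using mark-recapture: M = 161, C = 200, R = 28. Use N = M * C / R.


N = M * C / R = 161 * 200 / 28 = 32200 / 28 = 1150

1150 individuals


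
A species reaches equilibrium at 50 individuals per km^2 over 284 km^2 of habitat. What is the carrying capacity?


K = 50 * 284 = 14200 individuals

14200 individuals


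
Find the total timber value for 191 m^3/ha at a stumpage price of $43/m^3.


Value = 191 * 43 = $8213/ha

$8213/ha


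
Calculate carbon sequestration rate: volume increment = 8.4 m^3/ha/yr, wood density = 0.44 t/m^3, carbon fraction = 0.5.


C = 8.4 * 0.44 * 0.5 = 1.848 ≈ 1.85 t C/ha/yr

1.85 t C/ha/yr


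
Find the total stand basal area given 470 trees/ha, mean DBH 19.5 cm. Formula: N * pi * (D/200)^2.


(D/200)^2 = (19.5/200)^2 = 0.0975^2 = 0.00950625
Individual BA = 3.141593 * 0.00950625 = 0.0298648 m^2
Stand BA = 470 * 0.0298648 = 14.0365 ≈ 14.04 m^2/ha

14.04 m^2/ha


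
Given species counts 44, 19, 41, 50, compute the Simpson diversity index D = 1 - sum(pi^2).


Total N = 44 + 19 + 41 + 50 = 154
Per-species terms:
  p = 44/154 = 0.285714; p^2 = 0.285714^2 = 0.081632
  p = 19/154 = 0.123377; p^2 = 0.123377^2 = 0.015222
  p = 41/154 = 0.266234; p^2 = 0.266234^2 = 0.070881
  p = 50/154 = 0.324675; p^2 = 0.324675^2 = 0.105414
sum(p^2) = 0.081632 + 0.015222 + 0.070881 + 0.105414 = 0.273149
D = 1 - 0.273149 = 0.726851 ≈ 0.7269

0.7269


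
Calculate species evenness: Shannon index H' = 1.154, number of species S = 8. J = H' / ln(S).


ln(8) = 2.07944
J = H' / ln(S) = 1.154 / 2.07944 = 0.554957 ≈ 0.5550

0.5550


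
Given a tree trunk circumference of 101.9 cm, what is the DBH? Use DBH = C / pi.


DBH = C / pi = 101.9 / 3.141593 = 32.4358 ≈ 32.44 cm

32.44 cm


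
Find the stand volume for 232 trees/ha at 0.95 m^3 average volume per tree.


V_stand = 232 * 0.95 = 220.4 m^3/ha

220.4 m^3/ha


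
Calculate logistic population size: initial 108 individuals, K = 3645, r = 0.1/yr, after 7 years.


(K - N0)/N0 = (3645 - 108)/108 = 3537/108 = 32.7500
r*t = 0.1 * 7 = 0.7; exp(-0.7) = 0.496585
32.7500 * 0.496585 = 16.2632
1 + 16.2632 = 17.2632
N = 3645 / 17.2632 = 211.143 ≈ 211

211


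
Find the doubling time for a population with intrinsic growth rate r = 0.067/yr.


td = ln(2) / 0.067 = 0.693147 / 0.067 = 10.3455 ≈ 10.3 years

10.3 years


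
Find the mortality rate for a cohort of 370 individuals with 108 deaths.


Mortality rate = 108 / 370 = 0.291892 ≈ 0.2919

0.2919


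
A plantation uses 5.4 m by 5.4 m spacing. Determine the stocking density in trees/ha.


N = 10000 / 5.4^2 = 10000 / 29.16 = 342.936 ≈ 343 trees/ha

343 trees/ha


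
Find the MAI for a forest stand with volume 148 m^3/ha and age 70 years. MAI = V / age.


MAI = 148 / 70 = 2.1143 ≈ 2.11 m^3/ha/yr

2.11 m^3/ha/yr


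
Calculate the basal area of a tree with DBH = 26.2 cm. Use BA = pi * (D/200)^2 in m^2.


D/200 = 26.2/200 = 0.131 m
(D/200)^2 = 0.131^2 = 0.017161
BA = 3.141593 * 0.017161 = 0.0539129 ≈ 0.0539 m^2

0.0539 m^2


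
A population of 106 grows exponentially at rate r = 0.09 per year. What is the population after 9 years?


r*t = 0.09 * 9 = 0.81
exp(0.81) = 2.24791
N = 106 * 2.24791 = 238.278 ≈ 238

238


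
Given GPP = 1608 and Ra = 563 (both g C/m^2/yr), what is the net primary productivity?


NPP = GPP - Ra = 1608 - 563 = 1045 g C/m^2/yr

1045 g C/m^2/yr


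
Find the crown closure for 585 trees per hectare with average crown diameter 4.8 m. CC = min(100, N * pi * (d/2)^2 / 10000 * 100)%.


(d/2)^2 = (4.8/2)^2 = 2.4^2 = 5.76
Crown area = 3.141593 * 5.76 = 18.0956 m^2
N * area / 10000 * 100 = 585 * 18.0956 / 10000 * 100 = 105.859
CC = min(100, 105.859) = 100%

100%


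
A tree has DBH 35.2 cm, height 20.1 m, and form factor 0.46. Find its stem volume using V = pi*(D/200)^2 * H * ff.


(D/200)^2 = (35.2/200)^2 = 0.176^2 = 0.030976
BA = 3.141593 * 0.030976 = 0.0973140 m^2
V = 0.0973140 * 20.1 * 0.46 = 0.899765 ≈ 0.900 m^3

0.900 m^3


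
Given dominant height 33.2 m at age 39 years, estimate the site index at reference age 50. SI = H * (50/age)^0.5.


50/39 = 1.28205
(1.28205)^0.5 = 1.13228
SI = 33.2 * 1.13228 = 37.5917 ≈ 37.6 m

37.6 m


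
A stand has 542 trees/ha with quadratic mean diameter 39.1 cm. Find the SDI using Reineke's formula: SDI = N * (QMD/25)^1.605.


QMD/25 = 39.1/25 = 1.564
(1.564)^1.605 = exp(1.605 * ln(1.564)) = exp(1.605 * 0.447247) = exp(0.717831) = 2.04998
SDI = 542 * 2.04998 = 1111.09 ≈ 1111

1111


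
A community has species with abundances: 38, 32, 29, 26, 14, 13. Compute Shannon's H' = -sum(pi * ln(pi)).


Total N = 38 + 32 + 29 + 26 + 14 + 13 = 152
Per-species terms:
  p = 38/152 = 0.250000; ln(p) = -1.386294; p*ln(p) = 0.250000 * (-1.386294) = -0.346574
  p = 32/152 = 0.210526; ln(p) = -1.558146; p*ln(p) = 0.210526 * (-1.558146) = -0.328030
  p = 29/152 = 0.190789; ln(p) = -1.656587; p*ln(p) = 0.190789 * (-1.656587) = -0.316059
  p = 26/152 = 0.171053; ln(p) = -1.765782; p*ln(p) = 0.171053 * (-1.765782) = -0.302042
  p = 14/152 = 0.092105; ln(p) = -2.384826; p*ln(p) = 0.092105 * (-2.384826) = -0.219654
  p = 13/152 = 0.085526; ln(p) = -2.458935; p*ln(p) = 0.085526 * (-2.458935) = -0.210303
sum(p*ln(p)) = (-0.346574) + (-0.328030) + (-0.316059) + (-0.302042) + (-0.219654) + (-0.210303) = -1.722662
H' = -(-1.722662) = 1.722662 ≈ 1.7227

1.7227


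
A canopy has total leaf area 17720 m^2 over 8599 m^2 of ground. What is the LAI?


LAI = 17720 / 8599 = 2.0607 ≈ 2.06

2.06


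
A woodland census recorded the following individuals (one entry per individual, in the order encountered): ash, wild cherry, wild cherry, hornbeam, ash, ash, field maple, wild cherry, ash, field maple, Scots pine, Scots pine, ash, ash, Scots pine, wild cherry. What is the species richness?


Total individuals logged = 16
Distinct species (count of individuals): ash (6), wild cherry (4), hornbeam (1), field maple (2), Scots pine (3)
Species richness = number of distinct species = 5

5


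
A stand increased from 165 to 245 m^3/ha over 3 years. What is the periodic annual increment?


PAI = (V2 - V1) / period = (245 - 165) / 3 = 80 / 3 = 26.6667 ≈ 26.67 m^3/ha/yr

26.67 m^3/ha/yr


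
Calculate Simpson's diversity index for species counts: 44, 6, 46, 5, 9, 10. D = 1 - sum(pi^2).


Total N = 44 + 6 + 46 + 5 + 9 + 10 = 120
Per-species terms:
  p = 44/120 = 0.366667; p^2 = 0.366667^2 = 0.134445
  p = 6/120 = 0.050000; p^2 = 0.050000^2 = 0.002500
  p = 46/120 = 0.383333; p^2 = 0.383333^2 = 0.146944
  p = 5/120 = 0.041667; p^2 = 0.041667^2 = 0.001736
  p = 9/120 = 0.075000; p^2 = 0.075000^2 = 0.005625
  p = 10/120 = 0.083333; p^2 = 0.083333^2 = 0.006944
sum(p^2) = 0.134445 + 0.002500 + 0.146944 + 0.001736 + 0.005625 + 0.006944 = 0.298194
D = 1 - 0.298194 = 0.701806 ≈ 0.7018

0.7018


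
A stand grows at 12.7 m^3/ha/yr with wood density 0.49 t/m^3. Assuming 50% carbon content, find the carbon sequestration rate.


C = 12.7 * 0.49 * 0.5 = 3.1115 ≈ 3.11 t C/ha/yr

3.11 t C/ha/yr


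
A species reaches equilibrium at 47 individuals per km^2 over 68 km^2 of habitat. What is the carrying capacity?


K = 47 * 68 = 3196 individuals

3196 individuals


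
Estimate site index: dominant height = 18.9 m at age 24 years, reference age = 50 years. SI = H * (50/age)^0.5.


50/24 = 2.08333
(2.08333)^0.5 = 1.44337
SI = 18.9 * 1.44337 = 27.2797 ≈ 27.3 m

27.3 m


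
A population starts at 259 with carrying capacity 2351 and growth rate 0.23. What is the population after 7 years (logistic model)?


(K - N0)/N0 = (2351 - 259)/259 = 2092/259 = 8.07722
r*t = 0.23 * 7 = 1.61; exp(-1.61) = 0.199888
8.07722 * 0.199888 = 1.61454
1 + 1.61454 = 2.61454
N = 2351 / 2.61454 = 899.202 ≈ 899

899


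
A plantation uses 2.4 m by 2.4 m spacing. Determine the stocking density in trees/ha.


N = 10000 / 2.4^2 = 10000 / 5.76 = 1736.11 ≈ 1736 trees/ha

1736 trees/ha


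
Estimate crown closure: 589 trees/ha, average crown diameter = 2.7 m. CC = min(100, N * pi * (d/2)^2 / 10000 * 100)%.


(d/2)^2 = (2.7/2)^2 = 1.35^2 = 1.8225
Crown area = 3.141593 * 1.8225 = 5.72555 m^2
N * area / 10000 * 100 = 589 * 5.72555 / 10000 * 100 = 33.7235
CC = min(100, 33.7235) = 33.7235 ≈ 33.7%

33.7%


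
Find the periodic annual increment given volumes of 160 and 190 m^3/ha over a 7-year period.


PAI = (V2 - V1) / period = (190 - 160) / 7 = 30 / 7 = 4.2857 ≈ 4.29 m^3/ha/yr

4.29 m^3/ha/yr


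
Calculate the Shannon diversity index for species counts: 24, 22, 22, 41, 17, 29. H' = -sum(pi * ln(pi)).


Total N = 24 + 22 + 22 + 41 + 17 + 29 = 155
Per-species terms:
  p = 24/155 = 0.154839; ln(p) = -1.865369; p*ln(p) = 0.154839 * (-1.865369) = -0.288832
  p = 22/155 = 0.141935; ln(p) = -1.952386; p*ln(p) = 0.141935 * (-1.952386) = -0.277112
  p = 22/155 = 0.141935; ln(p) = -1.952386; p*ln(p) = 0.141935 * (-1.952386) = -0.277112
  p = 41/155 = 0.264516; ln(p) = -1.329854; p*ln(p) = 0.264516 * (-1.329854) = -0.351768
  p = 17/155 = 0.109677; ln(p) = -2.210216; p*ln(p) = 0.109677 * (-2.210216) = -0.242410
  p = 29/155 = 0.187097; ln(p) = -1.676128; p*ln(p) = 0.187097 * (-1.676128) = -0.313599
sum(p*ln(p)) = (-0.288832) + (-0.277112) + (-0.277112) + (-0.351768) + (-0.242410) + (-0.313599) = -1.750833
H' = -(-1.750833) = 1.750833 ≈ 1.7508

1.7508


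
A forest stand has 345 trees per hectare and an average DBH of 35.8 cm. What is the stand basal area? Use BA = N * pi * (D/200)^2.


(D/200)^2 = (35.8/200)^2 = 0.179^2 = 0.032041
Individual BA = 3.141593 * 0.032041 = 0.100660 m^2
Stand BA = 345 * 0.100660 = 34.7277 ≈ 34.73 m^2/ha

34.73 m^2/ha


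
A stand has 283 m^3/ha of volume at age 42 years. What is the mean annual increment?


MAI = 283 / 42 = 6.7381 ≈ 6.74 m^3/ha/yr

6.74 m^3/ha/yr


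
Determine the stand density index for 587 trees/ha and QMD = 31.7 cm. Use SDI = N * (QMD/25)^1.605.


QMD/25 = 31.7/25 = 1.268
(1.268)^1.605 = exp(1.605 * ln(1.268)) = exp(1.605 * 0.237441) = exp(0.381093) = 1.46388
SDI = 587 * 1.46388 = 859.298 ≈ 859

859


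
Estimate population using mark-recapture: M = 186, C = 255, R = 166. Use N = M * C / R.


N = M * C / R = 186 * 255 / 166 = 47430 / 166 = 285.72 ≈ 286

286 individuals


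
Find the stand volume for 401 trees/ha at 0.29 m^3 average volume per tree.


V_stand = 401 * 0.29 = 116.29 ≈ 116.3 m^3/ha

116.3 m^3/ha


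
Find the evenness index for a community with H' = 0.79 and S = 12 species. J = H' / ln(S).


ln(12) = 2.48491
J = H' / ln(S) = 0.79 / 2.48491 = 0.317919 ≈ 0.3179

0.3179


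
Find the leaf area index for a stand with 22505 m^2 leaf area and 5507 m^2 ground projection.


LAI = 22505 / 5507 = 4.0866 ≈ 4.09

4.09


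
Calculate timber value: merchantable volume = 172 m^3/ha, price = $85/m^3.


Value = 172 * 85 = $14620/ha

$14620/ha


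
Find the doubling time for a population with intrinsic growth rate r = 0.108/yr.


td = ln(2) / 0.108 = 0.693147 / 0.108 = 6.41803 ≈ 6.4 years

6.4 years


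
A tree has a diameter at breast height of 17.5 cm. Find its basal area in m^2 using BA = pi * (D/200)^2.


D/200 = 17.5/200 = 0.0875 m
(D/200)^2 = 0.0875^2 = 0.00765625
BA = 3.141593 * 0.00765625 = 0.0240528 ≈ 0.0241 m^2

0.0241 m^2


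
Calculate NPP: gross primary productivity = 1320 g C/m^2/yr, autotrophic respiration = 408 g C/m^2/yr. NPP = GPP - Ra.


NPP = GPP - Ra = 1320 - 408 = 912 g C/m^2/yr

912 g C/m^2/yr


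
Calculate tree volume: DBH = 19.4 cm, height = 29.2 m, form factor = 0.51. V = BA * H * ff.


(D/200)^2 = (19.4/200)^2 = 0.097^2 = 0.009409
BA = 3.141593 * 0.009409 = 0.0295592 m^2
V = 0.0295592 * 29.2 * 0.51 = 0.440196 ≈ 0.440 m^3

0.440 m^3


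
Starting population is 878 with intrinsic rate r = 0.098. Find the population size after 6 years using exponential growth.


r*t = 0.098 * 6 = 0.588
exp(0.588) = 1.80038
N = 878 * 1.80038 = 1580.73 ≈ 1581

1581


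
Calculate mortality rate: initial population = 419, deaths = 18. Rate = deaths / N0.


Mortality rate = 18 / 419 = 0.042959 ≈ 0.0430

0.0430
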